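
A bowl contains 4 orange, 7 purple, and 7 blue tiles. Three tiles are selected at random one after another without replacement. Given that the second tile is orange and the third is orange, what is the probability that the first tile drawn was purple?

7/16

P(first=purple and the second tile is orange and the third is orange) = (7/18)·(4/17)·(3/16) = 7/408.
P(E) = Σ over first color = 1/204 + 7/408 + 7/408 = 2/51.
By Bayes, P(first=purple | E) = 7/408 / 2/51 = 7/16 ≈ 0.4375.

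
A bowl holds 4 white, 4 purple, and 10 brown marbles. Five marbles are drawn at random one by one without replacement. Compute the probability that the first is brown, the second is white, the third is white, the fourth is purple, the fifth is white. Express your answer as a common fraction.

1/1071

Multiply the conditional probability of each draw in order, without replacement, so each draw removes one from its color and from the total.
P = (10/18) · (4/17) · (3/16) · (4/15) · (2/14) = 1/1071 ≈ 0.0009.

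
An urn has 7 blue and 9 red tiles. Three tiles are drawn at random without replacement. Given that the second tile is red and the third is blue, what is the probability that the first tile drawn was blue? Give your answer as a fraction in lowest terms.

3/7

P(first=blue and the second tile is red and the third is blue) = (7/16)·(9/15)·(6/14) = 9/80.
P(E) = Σ over first color = 9/80 + 3/20 = 21/80.
By Bayes, P(first=blue | E) = 9/80 / 21/80 = 3/7 ≈ 0.4286.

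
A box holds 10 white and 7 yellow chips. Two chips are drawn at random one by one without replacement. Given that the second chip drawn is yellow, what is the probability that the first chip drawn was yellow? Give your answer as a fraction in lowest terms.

P(first=yellow and the second chip drawn is yellow) = (7/17)·(6/16) = 21/136.
P(the second chip drawn is yellow) = Σ over first color = 35/136 + 21/136 = 7/17.
By Bayes, P(first=yellow | the second chip drawn is yellow) = 21/136 / 7/17 = 3/8 ≈ 0.3750.

3/8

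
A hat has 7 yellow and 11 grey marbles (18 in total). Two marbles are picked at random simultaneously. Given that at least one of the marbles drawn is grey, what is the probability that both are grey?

5/12

P(both grey) = C(11,2)/C(18,2) = 55/153; P(at least one grey) = 1 − C(7,2)/C(18,2) = 44/51.
Since 'both grey' ⊆ 'at least one grey', P(both | at least one) = 55/153 / 44/51 = 5/12 ≈ 0.4167.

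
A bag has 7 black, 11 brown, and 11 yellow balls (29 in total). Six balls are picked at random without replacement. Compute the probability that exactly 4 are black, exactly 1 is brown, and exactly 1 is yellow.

121/13572

Unordered draws without replacement: count favorable combinations over C(29,6).
Favorable = C(7,4) · C(11,1) · C(11,1) = 4235; total = C(29,6) = 475020.
P = 4235/475020 = 121/13572 ≈ 0.0089.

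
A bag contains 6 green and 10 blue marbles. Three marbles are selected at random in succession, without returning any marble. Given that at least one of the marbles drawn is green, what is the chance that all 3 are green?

P(all 3 green) = C(6,3)/C(16,3) = 1/28; P(at least one green) = 1 − C(10,3)/C(16,3) = 11/14.
Since 'all 3 green' ⊆ 'at least one green', P(all 3 | at least one) = 1/28 / 11/14 = 1/22 ≈ 0.0455.

1/22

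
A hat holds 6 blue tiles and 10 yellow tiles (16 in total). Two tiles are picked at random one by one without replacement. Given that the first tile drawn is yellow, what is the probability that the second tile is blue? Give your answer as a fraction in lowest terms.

After removing 1 yellow, the hat has 6 blue out of 15 remaining.
P(second is blue | given) = 6/15 = 2/5 ≈ 0.4000.

2/5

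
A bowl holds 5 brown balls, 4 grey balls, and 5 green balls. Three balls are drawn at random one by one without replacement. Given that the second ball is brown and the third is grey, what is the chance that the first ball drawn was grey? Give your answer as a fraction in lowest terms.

P(first=grey and the second ball is brown and the third is grey) = (4/14)·(5/13)·(3/12) = 5/182.
P(E) = Σ over first color = 10/273 + 5/182 + 25/546 = 10/91.
By Bayes, P(first=grey | E) = 5/182 / 10/91 = 1/4 ≈ 0.2500.

1/4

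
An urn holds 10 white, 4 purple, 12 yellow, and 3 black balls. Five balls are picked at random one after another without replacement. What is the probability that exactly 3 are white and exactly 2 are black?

8/2639

Unordered draws without replacement: count favorable combinations over C(29,5).
Favorable = C(10,3) · C(4,0) · C(12,0) · C(3,2) = 360; total = C(29,5) = 118755.
P = 360/118755 = 8/2639 ≈ 0.0030.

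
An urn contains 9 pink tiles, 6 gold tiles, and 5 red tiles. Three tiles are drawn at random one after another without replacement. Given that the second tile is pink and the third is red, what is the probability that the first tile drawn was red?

P(first=red and the second tile is pink and the third is red) = (5/20)·(9/19)·(4/18) = 1/38.
P(E) = Σ over first color = 1/19 + 3/76 + 1/38 = 9/76.
By Bayes, P(first=red | E) = 1/38 / 9/76 = 2/9 ≈ 0.2222.

2/9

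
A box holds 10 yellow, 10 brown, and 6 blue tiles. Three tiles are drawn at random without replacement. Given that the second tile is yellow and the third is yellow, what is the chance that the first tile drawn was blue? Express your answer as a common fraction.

1/4

P(first=blue and the second tile is yellow and the third is yellow) = (6/26)·(10/25)·(9/24) = 9/260.
P(E) = Σ over first color = 3/65 + 3/52 + 9/260 = 9/65.
By Bayes, P(first=blue | E) = 9/260 / 9/65 = 1/4 ≈ 0.2500.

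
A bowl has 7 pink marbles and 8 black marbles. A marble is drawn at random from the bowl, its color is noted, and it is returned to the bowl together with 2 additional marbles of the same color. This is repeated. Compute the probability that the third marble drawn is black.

Sum over the four possibilities for the first two draws (black/not-black each), tracking how the black count and total change by +2 per draw.
P(third is black) = 8/15 ≈ 0.5333. (In a Pólya urn every draw has the same marginal probability 8/15.)

8/15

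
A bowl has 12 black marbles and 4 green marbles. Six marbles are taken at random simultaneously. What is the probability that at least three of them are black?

361/364

Sum the hypergeometric tail for j = 3,…,6 black marbles.
Favorable = C(12,3)·C(4,3) + C(12,4)·C(4,2) + C(12,5)·C(4,1) + C(12,6)·C(4,0) = 7942; total = C(16,6) = 8008.
P = 7942/8008 = 361/364 ≈ 0.9918.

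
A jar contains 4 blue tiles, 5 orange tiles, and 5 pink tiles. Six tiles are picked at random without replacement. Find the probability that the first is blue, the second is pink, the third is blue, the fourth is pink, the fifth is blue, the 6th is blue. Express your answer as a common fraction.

Multiply the conditional probability of each draw in order, without replacement, so each draw removes one from its color and from the total.
P = (4/14) · (5/13) · (3/12) · (4/11) · (2/10) · (1/9) = 2/9009 ≈ 0.0002.

2/9009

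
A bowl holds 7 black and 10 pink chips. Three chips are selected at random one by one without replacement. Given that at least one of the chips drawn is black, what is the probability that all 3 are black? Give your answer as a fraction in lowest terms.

P(all 3 black) = C(7,3)/C(17,3) = 7/136; P(at least one black) = 1 − C(10,3)/C(17,3) = 14/17.
Since 'all 3 black' ⊆ 'at least one black', P(all 3 | at least one) = 7/136 / 14/17 = 1/16 ≈ 0.0625.

1/16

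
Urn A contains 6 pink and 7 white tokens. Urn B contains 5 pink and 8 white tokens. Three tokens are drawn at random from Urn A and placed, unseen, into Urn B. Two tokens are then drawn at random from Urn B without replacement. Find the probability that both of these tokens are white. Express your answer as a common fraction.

Condition on how many of the transferred tokens are white (from Urn A: 7 white of 13; then Urn B has 16 total).
  0 white: C(7,0)C(6,3)/C(13,3) = 10/143; then P = C(8,2)/C(16,2) = 7/30
  1 white: C(7,1)C(6,2)/C(13,3) = 105/286; then P = C(9,2)/C(16,2) = 3/10
  2 white: C(7,2)C(6,1)/C(13,3) = 63/143; then P = C(10,2)/C(16,2) = 3/8
  3 white: C(7,3)C(6,0)/C(13,3) = 35/286; then P = C(11,2)/C(16,2) = 11/24
P(both white) = 217/624 ≈ 0.3478.

217/624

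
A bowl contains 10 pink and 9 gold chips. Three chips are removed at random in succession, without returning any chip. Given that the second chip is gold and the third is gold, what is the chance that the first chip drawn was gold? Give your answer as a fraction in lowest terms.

P(first=gold and the second chip is gold and the third is gold) = (9/19)·(8/18)·(7/17) = 28/323.
P(E) = Σ over first color = 40/323 + 28/323 = 4/19.
By Bayes, P(first=gold | E) = 28/323 / 4/19 = 7/17 ≈ 0.4118.

7/17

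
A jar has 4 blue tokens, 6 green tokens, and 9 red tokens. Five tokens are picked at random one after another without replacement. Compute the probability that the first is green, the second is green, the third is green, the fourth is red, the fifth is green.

Multiply the conditional probability of each draw in order, without replacement, so each draw removes one from its color and from the total.
P = (6/19) · (5/18) · (4/17) · (9/16) · (3/15) = 3/1292 ≈ 0.0023.

3/1292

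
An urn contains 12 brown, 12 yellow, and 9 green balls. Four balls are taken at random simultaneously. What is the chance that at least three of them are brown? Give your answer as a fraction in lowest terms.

Sum the hypergeometric tail for j = 3,…,4 brown balls.
Favorable = C(12,3)·C(21,1) + C(12,4)·C(21,0) = 5115; total = C(33,4) = 40920.
P = 5115/40920 = 1/8 ≈ 0.1250.

1/8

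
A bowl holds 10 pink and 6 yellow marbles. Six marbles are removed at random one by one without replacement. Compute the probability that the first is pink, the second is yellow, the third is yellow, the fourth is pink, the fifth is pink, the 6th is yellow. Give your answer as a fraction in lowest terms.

Multiply the conditional probability of each draw in order, without replacement, so each draw removes one from its color and from the total.
P = (10/16) · (6/15) · (5/14) · (9/13) · (8/12) · (4/11) = 15/1001 ≈ 0.0150.

15/1001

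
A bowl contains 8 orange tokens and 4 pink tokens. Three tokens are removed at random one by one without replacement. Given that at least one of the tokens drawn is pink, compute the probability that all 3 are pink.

P(all 3 pink) = C(4,3)/C(12,3) = 1/55; P(at least one pink) = 1 − C(8,3)/C(12,3) = 41/55.
Since 'all 3 pink' ⊆ 'at least one pink', P(all 3 | at least one) = 1/55 / 41/55 = 1/41 ≈ 0.0244.

1/41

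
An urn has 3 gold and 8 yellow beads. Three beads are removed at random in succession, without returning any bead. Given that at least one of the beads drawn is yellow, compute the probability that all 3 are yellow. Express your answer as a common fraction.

14/41

P(all 3 yellow) = C(8,3)/C(11,3) = 56/165; P(at least one yellow) = 1 − C(3,3)/C(11,3) = 164/165.
Since 'all 3 yellow' ⊆ 'at least one yellow', P(all 3 | at least one) = 56/165 / 164/165 = 14/41 ≈ 0.3415.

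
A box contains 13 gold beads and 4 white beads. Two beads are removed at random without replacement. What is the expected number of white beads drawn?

By linearity of expectation, E[X] = Σ P(draw i is white); by symmetry each draw (even without replacement) has P(white) = 4/17.
E[X] = 2 · 4/17 = 8/17 ≈ 0.4706.

8/17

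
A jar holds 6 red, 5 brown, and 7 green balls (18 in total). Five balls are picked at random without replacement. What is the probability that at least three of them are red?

Sum the hypergeometric tail for j = 3,…,5 red balls.
Favorable = C(6,3)·C(12,2) + C(6,4)·C(12,1) + C(6,5)·C(12,0) = 1506; total = C(18,5) = 8568.
P = 1506/8568 = 251/1428 ≈ 0.1758.

251/1428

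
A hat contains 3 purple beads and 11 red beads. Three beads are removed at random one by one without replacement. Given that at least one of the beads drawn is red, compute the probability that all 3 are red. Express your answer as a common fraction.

P(all 3 red) = C(11,3)/C(14,3) = 165/364; P(at least one red) = 1 − C(3,3)/C(14,3) = 363/364.
Since 'all 3 red' ⊆ 'at least one red', P(all 3 | at least one) = 165/364 / 363/364 = 5/11 ≈ 0.4545.

5/11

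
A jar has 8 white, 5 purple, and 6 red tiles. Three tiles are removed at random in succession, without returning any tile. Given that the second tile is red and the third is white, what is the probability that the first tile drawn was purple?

5/17

P(first=purple and the second tile is red and the third is white) = (5/19)·(6/18)·(8/17) = 40/969.
P(E) = Σ over first color = 56/969 + 40/969 + 40/969 = 8/57.
By Bayes, P(first=purple | E) = 40/969 / 8/57 = 5/17 ≈ 0.2941.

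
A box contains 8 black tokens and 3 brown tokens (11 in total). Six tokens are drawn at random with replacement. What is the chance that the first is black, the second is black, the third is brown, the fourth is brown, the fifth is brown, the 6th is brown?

5184/1771561

Multiply the conditional probability of each draw in order, with replacement (the composition resets each draw).
P = (8/11) · (8/11) · (3/11) · (3/11) · (3/11) · (3/11) = 5184/1771561 ≈ 0.0029.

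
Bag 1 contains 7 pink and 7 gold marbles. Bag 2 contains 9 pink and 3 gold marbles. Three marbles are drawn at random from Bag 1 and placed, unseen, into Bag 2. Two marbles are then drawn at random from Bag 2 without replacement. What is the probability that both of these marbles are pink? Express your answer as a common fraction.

Condition on how many of the transferred marbles are pink (from Bag 1: 7 pink of 14; then Bag 2 has 15 total).
  0 pink: C(7,0)C(7,3)/C(14,3) = 5/52; then P = C(9,2)/C(15,2) = 12/35
  1 pink: C(7,1)C(7,2)/C(14,3) = 21/52; then P = C(10,2)/C(15,2) = 3/7
  2 pink: C(7,2)C(7,1)/C(14,3) = 21/52; then P = C(11,2)/C(15,2) = 11/21
  3 pink: C(7,3)C(7,0)/C(14,3) = 5/52; then P = C(12,2)/C(15,2) = 22/35
P(both pink) = 87/182 ≈ 0.4780.

87/182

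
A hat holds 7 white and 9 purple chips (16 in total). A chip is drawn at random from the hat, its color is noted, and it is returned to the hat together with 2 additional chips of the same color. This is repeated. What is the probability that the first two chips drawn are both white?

After a white draw the hat holds 9 white out of 18.
P = (7/16)·(9/18) = 7/32 ≈ 0.2188.

7/32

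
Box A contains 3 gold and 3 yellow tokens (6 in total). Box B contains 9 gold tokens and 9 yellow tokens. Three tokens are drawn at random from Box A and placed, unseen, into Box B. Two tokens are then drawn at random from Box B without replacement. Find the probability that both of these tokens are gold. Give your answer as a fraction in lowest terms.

Condition on how many of the transferred tokens are gold (from Box A: 3 gold of 6; then Box B has 21 total).
  0 gold: C(3,0)C(3,3)/C(6,3) = 1/20; then P = C(9,2)/C(21,2) = 6/35
  1 gold: C(3,1)C(3,2)/C(6,3) = 9/20; then P = C(10,2)/C(21,2) = 3/14
  2 gold: C(3,2)C(3,1)/C(6,3) = 9/20; then P = C(11,2)/C(21,2) = 11/42
  3 gold: C(3,3)C(3,0)/C(6,3) = 1/20; then P = C(12,2)/C(21,2) = 11/35
P(both gold) = 167/700 ≈ 0.2386.

167/700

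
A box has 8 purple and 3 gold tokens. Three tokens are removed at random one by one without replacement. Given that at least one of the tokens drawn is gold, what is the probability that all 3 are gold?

P(all 3 gold) = C(3,3)/C(11,3) = 1/165; P(at least one gold) = 1 − C(8,3)/C(11,3) = 109/165.
Since 'all 3 gold' ⊆ 'at least one gold', P(all 3 | at least one) = 1/165 / 109/165 = 1/109 ≈ 0.0092.

1/109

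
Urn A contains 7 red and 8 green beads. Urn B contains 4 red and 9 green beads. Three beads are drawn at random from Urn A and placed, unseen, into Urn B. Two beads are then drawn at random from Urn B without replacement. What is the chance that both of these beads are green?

32/75

Condition on how many of the transferred beads are green (from Urn A: 8 green of 15; then Urn B has 16 total).
  0 green: C(8,0)C(7,3)/C(15,3) = 1/13; then P = C(9,2)/C(16,2) = 3/10
  1 green: C(8,1)C(7,2)/C(15,3) = 24/65; then P = C(10,2)/C(16,2) = 3/8
  2 green: C(8,2)C(7,1)/C(15,3) = 28/65; then P = C(11,2)/C(16,2) = 11/24
  3 green: C(8,3)C(7,0)/C(15,3) = 8/65; then P = C(12,2)/C(16,2) = 11/20
P(both green) = 32/75 ≈ 0.4267.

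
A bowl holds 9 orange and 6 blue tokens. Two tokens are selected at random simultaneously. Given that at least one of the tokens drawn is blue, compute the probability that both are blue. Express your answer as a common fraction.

5/23

P(both blue) = C(6,2)/C(15,2) = 1/7; P(at least one blue) = 1 − C(9,2)/C(15,2) = 23/35.
Since 'both blue' ⊆ 'at least one blue', P(both | at least one) = 1/7 / 23/35 = 5/23 ≈ 0.2174.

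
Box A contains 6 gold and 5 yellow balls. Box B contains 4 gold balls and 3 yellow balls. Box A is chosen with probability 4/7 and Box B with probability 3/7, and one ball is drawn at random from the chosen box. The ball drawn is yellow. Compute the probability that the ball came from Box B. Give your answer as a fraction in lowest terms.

P(yellow | Box A) = 5/11; P(yellow | Box B) = 3/7.
P(yellow) = 4/7·5/11 + 3/7·3/7 = 239/539.
By Bayes' rule, P(Box B | yellow) = 9/49 / 239/539 = 99/239 ≈ 0.4142.

99/239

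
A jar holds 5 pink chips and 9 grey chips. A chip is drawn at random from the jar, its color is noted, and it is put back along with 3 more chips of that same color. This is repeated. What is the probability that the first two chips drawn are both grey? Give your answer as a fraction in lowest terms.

After a grey draw the jar holds 12 grey out of 17.
P = (9/14)·(12/17) = 54/119 ≈ 0.4538.

54/119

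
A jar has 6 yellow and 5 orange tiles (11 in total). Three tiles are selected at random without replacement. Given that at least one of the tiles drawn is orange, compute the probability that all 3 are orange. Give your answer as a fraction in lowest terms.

P(all 3 orange) = C(5,3)/C(11,3) = 2/33; P(at least one orange) = 1 − C(6,3)/C(11,3) = 29/33.
Since 'all 3 orange' ⊆ 'at least one orange', P(all 3 | at least one) = 2/33 / 29/33 = 2/29 ≈ 0.0690.

2/29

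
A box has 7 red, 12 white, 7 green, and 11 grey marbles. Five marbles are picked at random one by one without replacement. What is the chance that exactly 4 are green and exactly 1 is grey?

5/5661

Unordered draws without replacement: count favorable combinations over C(37,5).
Favorable = C(7,0) · C(12,0) · C(7,4) · C(11,1) = 385; total = C(37,5) = 435897.
P = 385/435897 = 5/5661 ≈ 0.0009.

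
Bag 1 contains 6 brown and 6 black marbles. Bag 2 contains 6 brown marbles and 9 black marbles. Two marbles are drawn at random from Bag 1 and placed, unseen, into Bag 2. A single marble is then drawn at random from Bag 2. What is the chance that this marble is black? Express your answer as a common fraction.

Condition on how many of the transferred marbles are black (from Bag 1: 6 black of 12; then Bag 2 has 17 total).
  0 black: C(6,0)C(6,2)/C(12,2) = 5/22; then P = 9/17
  1 black: C(6,1)C(6,1)/C(12,2) = 6/11; then P = 10/17
  2 black: C(6,2)C(6,0)/C(12,2) = 5/22; then P = 11/17
P(black from Bag 2) = 10/17 ≈ 0.5882.

10/17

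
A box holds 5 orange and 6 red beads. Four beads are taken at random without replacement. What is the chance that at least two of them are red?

53/66

Sum the hypergeometric tail for j = 2,…,4 red beads.
Favorable = C(6,2)·C(5,2) + C(6,3)·C(5,1) + C(6,4)·C(5,0) = 265; total = C(11,4) = 330.
P = 265/330 = 53/66 ≈ 0.8030.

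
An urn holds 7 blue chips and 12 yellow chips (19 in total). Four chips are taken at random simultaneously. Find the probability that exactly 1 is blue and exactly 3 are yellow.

Unordered draws without replacement: count favorable combinations over C(19,4).
Favorable = C(7,1) · C(12,3) = 1540; total = C(19,4) = 3876.
P = 1540/3876 = 385/969 ≈ 0.3973.

385/969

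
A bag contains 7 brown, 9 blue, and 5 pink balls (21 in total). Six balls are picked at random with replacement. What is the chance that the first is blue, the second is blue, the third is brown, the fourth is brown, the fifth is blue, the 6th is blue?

9/2401

Multiply the conditional probability of each draw in order, with replacement (the composition resets each draw).
P = (9/21) · (9/21) · (7/21) · (7/21) · (9/21) · (9/21) = 9/2401 ≈ 0.0037.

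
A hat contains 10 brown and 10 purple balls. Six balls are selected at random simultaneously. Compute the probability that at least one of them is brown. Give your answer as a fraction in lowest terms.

Use the complement: P(at least one brown) = 1 − P(no brown).
P(none) = C(10,6)/C(20,6) = 210/38760.
So P = 1 − 210/38760 = 1285/1292 ≈ 0.9946.

1285/1292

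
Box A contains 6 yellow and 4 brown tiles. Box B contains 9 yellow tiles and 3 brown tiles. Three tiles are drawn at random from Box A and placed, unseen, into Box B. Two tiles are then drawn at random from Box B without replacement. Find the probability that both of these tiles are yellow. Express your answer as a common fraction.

Condition on how many of the transferred tiles are yellow (from Box A: 6 yellow of 10; then Box B has 15 total).
  0 yellow: C(6,0)C(4,3)/C(10,3) = 1/30; then P = C(9,2)/C(15,2) = 12/35
  1 yellow: C(6,1)C(4,2)/C(10,3) = 3/10; then P = C(10,2)/C(15,2) = 3/7
  2 yellow: C(6,2)C(4,1)/C(10,3) = 1/2; then P = C(11,2)/C(15,2) = 11/21
  3 yellow: C(6,3)C(4,0)/C(10,3) = 1/6; then P = C(12,2)/C(15,2) = 22/35
P(both yellow) = 38/75 ≈ 0.5067.

38/75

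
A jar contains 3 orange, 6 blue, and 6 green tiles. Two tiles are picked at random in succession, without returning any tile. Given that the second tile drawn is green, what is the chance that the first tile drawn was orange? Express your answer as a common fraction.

P(first=orange and the second tile drawn is green) = (3/15)·(6/14) = 3/35.
P(the second tile drawn is green) = Σ over first color = 3/35 + 6/35 + 1/7 = 2/5.
By Bayes, P(first=orange | the second tile drawn is green) = 3/35 / 2/5 = 3/14 ≈ 0.2143.

3/14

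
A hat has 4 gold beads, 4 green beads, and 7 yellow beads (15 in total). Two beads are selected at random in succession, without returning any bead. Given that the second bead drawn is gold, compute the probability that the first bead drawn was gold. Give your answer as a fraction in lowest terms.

3/14

P(first=gold and the second bead drawn is gold) = (4/15)·(3/14) = 2/35.
P(the second bead drawn is gold) = Σ over first color = 2/35 + 8/105 + 2/15 = 4/15.
By Bayes, P(first=gold | the second bead drawn is gold) = 2/35 / 4/15 = 3/14 ≈ 0.2143.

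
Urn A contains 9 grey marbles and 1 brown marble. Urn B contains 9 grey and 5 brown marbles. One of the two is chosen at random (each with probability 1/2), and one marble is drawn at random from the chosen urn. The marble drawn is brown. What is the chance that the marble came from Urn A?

7/32

P(brown | Urn A) = 1/10; P(brown | Urn B) = 5/14.
P(brown) = 1/2·1/10 + 1/2·5/14 = 8/35.
By Bayes' rule, P(Urn A | brown) = 1/20 / 8/35 = 7/32 ≈ 0.2188.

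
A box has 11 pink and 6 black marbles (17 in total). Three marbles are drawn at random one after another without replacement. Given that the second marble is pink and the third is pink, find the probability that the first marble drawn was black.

2/5

P(first=black and the second marble is pink and the third is pink) = (6/17)·(11/16)·(10/15) = 11/68.
P(E) = Σ over first color = 33/136 + 11/68 = 55/136.
By Bayes, P(first=black | E) = 11/68 / 55/136 = 2/5 ≈ 0.4000.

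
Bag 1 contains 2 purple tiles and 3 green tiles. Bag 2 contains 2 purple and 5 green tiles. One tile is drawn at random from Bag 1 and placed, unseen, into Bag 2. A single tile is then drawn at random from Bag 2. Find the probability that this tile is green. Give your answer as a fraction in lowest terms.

Condition on how many of the transferred tiles are green (from Bag 1: 3 green of 5; then Bag 2 has 8 total).
  0 green: C(3,0)C(2,1)/C(5,1) = 2/5; then P = 5/8
  1 green: C(3,1)C(2,0)/C(5,1) = 3/5; then P = 6/8
P(green from Bag 2) = 7/10 ≈ 0.7000.

7/10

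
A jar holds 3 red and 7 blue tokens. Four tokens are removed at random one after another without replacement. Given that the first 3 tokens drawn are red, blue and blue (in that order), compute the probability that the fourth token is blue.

5/7

After removing 1 red, 2 blue, the jar has 5 blue out of 7 remaining.
P(fourth is blue | given) = 5/7 ≈ 0.7143.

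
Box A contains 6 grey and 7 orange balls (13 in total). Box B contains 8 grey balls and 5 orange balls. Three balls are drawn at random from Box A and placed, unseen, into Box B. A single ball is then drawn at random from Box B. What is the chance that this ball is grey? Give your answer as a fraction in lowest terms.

Condition on how many of the transferred balls are grey (from Box A: 6 grey of 13; then Box B has 16 total).
  0 grey: C(6,0)C(7,3)/C(13,3) = 35/286; then P = 8/16
  1 grey: C(6,1)C(7,2)/C(13,3) = 63/143; then P = 9/16
  2 grey: C(6,2)C(7,1)/C(13,3) = 105/286; then P = 10/16
  3 grey: C(6,3)C(7,0)/C(13,3) = 10/143; then P = 11/16
P(grey from Box B) = 61/104 ≈ 0.5865.

61/104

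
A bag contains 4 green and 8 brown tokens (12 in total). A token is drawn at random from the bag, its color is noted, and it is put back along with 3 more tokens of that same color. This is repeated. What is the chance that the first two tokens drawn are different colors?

16/45

Either brown then green, or green then brown; after the first draw the total is 15.
P = (8/12)·(4/15) + (4/12)·(8/15) = 16/45 ≈ 0.3556.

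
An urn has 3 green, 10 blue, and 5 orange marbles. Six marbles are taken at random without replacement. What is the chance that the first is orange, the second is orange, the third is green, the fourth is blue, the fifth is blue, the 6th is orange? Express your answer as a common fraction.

15/12376

Multiply the conditional probability of each draw in order, without replacement, so each draw removes one from its color and from the total.
P = (5/18) · (4/17) · (3/16) · (10/15) · (9/14) · (3/13) = 15/12376 ≈ 0.0012.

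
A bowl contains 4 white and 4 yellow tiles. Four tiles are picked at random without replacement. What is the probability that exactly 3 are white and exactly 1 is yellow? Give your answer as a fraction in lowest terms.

8/35

Unordered draws without replacement: count favorable combinations over C(8,4).
Favorable = C(4,3) · C(4,1) = 16; total = C(8,4) = 70.
P = 16/70 = 8/35 ≈ 0.2286.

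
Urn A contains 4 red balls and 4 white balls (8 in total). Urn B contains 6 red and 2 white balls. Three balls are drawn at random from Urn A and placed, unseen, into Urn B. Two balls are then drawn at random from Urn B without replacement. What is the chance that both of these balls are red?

Condition on how many of the transferred balls are red (from Urn A: 4 red of 8; then Urn B has 11 total).
  0 red: C(4,0)C(4,3)/C(8,3) = 1/14; then P = C(6,2)/C(11,2) = 3/11
  1 red: C(4,1)C(4,2)/C(8,3) = 3/7; then P = C(7,2)/C(11,2) = 21/55
  2 red: C(4,2)C(4,1)/C(8,3) = 3/7; then P = C(8,2)/C(11,2) = 28/55
  3 red: C(4,3)C(4,0)/C(8,3) = 1/14; then P = C(9,2)/C(11,2) = 36/55
P(both red) = 69/154 ≈ 0.4481.

69/154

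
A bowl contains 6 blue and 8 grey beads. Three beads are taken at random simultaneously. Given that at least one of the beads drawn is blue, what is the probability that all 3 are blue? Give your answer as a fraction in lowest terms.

5/77

P(all 3 blue) = C(6,3)/C(14,3) = 5/91; P(at least one blue) = 1 − C(8,3)/C(14,3) = 11/13.
Since 'all 3 blue' ⊆ 'at least one blue', P(all 3 | at least one) = 5/91 / 11/13 = 5/77 ≈ 0.0649.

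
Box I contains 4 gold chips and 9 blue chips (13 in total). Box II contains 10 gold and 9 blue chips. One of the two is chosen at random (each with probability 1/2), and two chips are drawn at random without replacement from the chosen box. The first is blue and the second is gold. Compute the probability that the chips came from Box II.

P(E | Box I) = 3/13; P(E | Box II) = 5/19.
P(E) = 1/2·3/13 + 1/2·5/19 = 61/247.
By Bayes' rule, P(Box II | E) = 5/38 / 61/247 = 65/122 ≈ 0.5328.

65/122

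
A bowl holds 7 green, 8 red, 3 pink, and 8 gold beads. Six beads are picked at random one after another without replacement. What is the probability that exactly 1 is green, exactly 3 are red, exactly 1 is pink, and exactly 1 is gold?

672/16445

Unordered draws without replacement: count favorable combinations over C(26,6).
Favorable = C(7,1) · C(8,3) · C(3,1) · C(8,1) = 9408; total = C(26,6) = 230230.
P = 9408/230230 = 672/16445 ≈ 0.0409.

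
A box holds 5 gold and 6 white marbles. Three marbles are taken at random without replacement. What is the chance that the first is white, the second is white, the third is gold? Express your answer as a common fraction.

Multiply the conditional probability of each draw in order, without replacement, so each draw removes one from its color and from the total.
P = (6/11) · (5/10) · (5/9) = 5/33 ≈ 0.1515.

5/33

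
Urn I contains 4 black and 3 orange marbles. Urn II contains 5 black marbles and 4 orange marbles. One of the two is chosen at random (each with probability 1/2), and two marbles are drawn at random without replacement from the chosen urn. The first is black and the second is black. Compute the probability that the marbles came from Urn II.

35/71

P(E | Urn I) = 2/7; P(E | Urn II) = 5/18.
P(E) = 1/2·2/7 + 1/2·5/18 = 71/252.
By Bayes' rule, P(Urn II | E) = 5/36 / 71/252 = 35/71 ≈ 0.4930.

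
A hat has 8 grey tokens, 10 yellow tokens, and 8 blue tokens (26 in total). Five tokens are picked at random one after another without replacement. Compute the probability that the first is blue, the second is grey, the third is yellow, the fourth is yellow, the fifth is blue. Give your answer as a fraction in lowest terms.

Multiply the conditional probability of each draw in order, without replacement, so each draw removes one from its color and from the total.
P = (8/26) · (8/25) · (10/24) · (9/23) · (7/22) = 84/16445 ≈ 0.0051.

84/16445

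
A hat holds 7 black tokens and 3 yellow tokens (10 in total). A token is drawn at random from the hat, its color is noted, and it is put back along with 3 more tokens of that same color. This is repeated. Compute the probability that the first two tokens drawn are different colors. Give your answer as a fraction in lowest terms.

Either black then yellow, or yellow then black; after the first draw the total is 13.
P = (7/10)·(3/13) + (3/10)·(7/13) = 21/65 ≈ 0.3231.

21/65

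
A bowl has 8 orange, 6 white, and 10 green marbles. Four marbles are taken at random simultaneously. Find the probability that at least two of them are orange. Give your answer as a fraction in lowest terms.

103/253

Sum the hypergeometric tail for j = 2,…,4 orange marbles.
Favorable = C(8,2)·C(16,2) + C(8,3)·C(16,1) + C(8,4)·C(16,0) = 4326; total = C(24,4) = 10626.
P = 4326/10626 = 103/253 ≈ 0.4071.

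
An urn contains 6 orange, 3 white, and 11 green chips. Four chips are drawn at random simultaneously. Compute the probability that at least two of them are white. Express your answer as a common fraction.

Sum the hypergeometric tail for j = 2,…,3 white chips.
Favorable = C(3,2)·C(17,2) + C(3,3)·C(17,1) = 425; total = C(20,4) = 4845.
P = 425/4845 = 5/57 ≈ 0.0877.

5/57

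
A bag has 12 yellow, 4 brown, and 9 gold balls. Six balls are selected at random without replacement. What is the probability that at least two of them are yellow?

727/805

Sum the hypergeometric tail for j = 2,…,6 yellow balls.
Favorable = C(12,2)·C(13,4) + C(12,3)·C(13,3) + C(12,4)·C(13,2) + C(12,5)·C(13,1) + C(12,6)·C(13,0) = 159940; total = C(25,6) = 177100.
P = 159940/177100 = 727/805 ≈ 0.9031.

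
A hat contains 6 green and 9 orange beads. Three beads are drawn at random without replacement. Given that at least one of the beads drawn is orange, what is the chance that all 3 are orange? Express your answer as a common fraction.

28/145

P(all 3 orange) = C(9,3)/C(15,3) = 12/65; P(at least one orange) = 1 − C(6,3)/C(15,3) = 87/91.
Since 'all 3 orange' ⊆ 'at least one orange', P(all 3 | at least one) = 12/65 / 87/91 = 28/145 ≈ 0.1931.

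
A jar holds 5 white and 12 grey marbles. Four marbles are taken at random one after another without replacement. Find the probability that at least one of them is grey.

475/476

Use the complement: P(at least one grey) = 1 − P(no grey).
P(none) = C(5,4)/C(17,4) = 5/2380.
So P = 1 − 5/2380 = 475/476 ≈ 0.9979.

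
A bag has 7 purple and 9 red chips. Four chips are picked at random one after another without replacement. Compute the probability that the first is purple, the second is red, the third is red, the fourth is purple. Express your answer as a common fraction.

Multiply the conditional probability of each draw in order, without replacement, so each draw removes one from its color and from the total.
P = (7/16) · (9/15) · (8/14) · (6/13) = 9/130 ≈ 0.0692.

9/130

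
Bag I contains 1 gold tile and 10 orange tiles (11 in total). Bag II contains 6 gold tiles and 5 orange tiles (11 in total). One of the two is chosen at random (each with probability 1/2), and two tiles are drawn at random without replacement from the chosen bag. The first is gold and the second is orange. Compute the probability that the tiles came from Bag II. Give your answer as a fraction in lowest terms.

3/4

P(E | Bag I) = 1/11; P(E | Bag II) = 3/11.
P(E) = 1/2·1/11 + 1/2·3/11 = 2/11.
By Bayes' rule, P(Bag II | E) = 3/22 / 2/11 = 3/4 ≈ 0.7500.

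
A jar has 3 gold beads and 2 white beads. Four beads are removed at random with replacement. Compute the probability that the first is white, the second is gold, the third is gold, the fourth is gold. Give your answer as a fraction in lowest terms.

54/625

Multiply the conditional probability of each draw in order, with replacement (the composition resets each draw).
P = (2/5) · (3/5) · (3/5) · (3/5) = 54/625 ≈ 0.0864.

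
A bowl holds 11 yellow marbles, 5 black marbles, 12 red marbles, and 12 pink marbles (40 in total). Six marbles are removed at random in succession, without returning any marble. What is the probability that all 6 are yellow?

11/91390

Unordered draws without replacement: count favorable combinations over C(40,6).
Favorable = C(11,6) · C(5,0) · C(12,0) · C(12,0) = 462; total = C(40,6) = 3838380.
P = 462/3838380 = 11/91390 ≈ 0.0001.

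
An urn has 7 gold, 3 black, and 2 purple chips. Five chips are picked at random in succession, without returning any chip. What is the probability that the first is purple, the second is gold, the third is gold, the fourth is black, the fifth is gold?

7/528

Multiply the conditional probability of each draw in order, without replacement, so each draw removes one from its color and from the total.
P = (2/12) · (7/11) · (6/10) · (3/9) · (5/8) = 7/528 ≈ 0.0133.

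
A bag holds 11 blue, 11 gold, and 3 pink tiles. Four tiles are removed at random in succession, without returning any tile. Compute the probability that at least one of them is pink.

97/230

Use the complement: P(at least one pink) = 1 − P(no pink).
P(none) = C(22,4)/C(25,4) = 7315/12650.
So P = 1 − 7315/12650 = 97/230 ≈ 0.4217.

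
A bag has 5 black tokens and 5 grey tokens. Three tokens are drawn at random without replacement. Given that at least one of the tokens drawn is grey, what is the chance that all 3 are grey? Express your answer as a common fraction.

1/11

P(all 3 grey) = C(5,3)/C(10,3) = 1/12; P(at least one grey) = 1 − C(5,3)/C(10,3) = 11/12.
Since 'all 3 grey' ⊆ 'at least one grey', P(all 3 | at least one) = 1/12 / 11/12 = 1/11 ≈ 0.0909.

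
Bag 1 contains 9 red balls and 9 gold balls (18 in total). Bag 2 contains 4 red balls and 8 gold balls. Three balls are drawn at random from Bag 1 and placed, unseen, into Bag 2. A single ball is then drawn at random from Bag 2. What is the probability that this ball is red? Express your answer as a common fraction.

11/30

Condition on how many of the transferred balls are red (from Bag 1: 9 red of 18; then Bag 2 has 15 total).
  0 red: C(9,0)C(9,3)/C(18,3) = 7/68; then P = 4/15
  1 red: C(9,1)C(9,2)/C(18,3) = 27/68; then P = 5/15
  2 red: C(9,2)C(9,1)/C(18,3) = 27/68; then P = 6/15
  3 red: C(9,3)C(9,0)/C(18,3) = 7/68; then P = 7/15
P(red from Bag 2) = 11/30 ≈ 0.3667.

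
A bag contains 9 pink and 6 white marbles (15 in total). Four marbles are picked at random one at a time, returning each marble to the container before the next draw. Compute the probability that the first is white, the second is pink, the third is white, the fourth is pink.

36/625

Multiply the conditional probability of each draw in order, with replacement (the composition resets each draw).
P = (6/15) · (9/15) · (6/15) · (9/15) = 36/625 ≈ 0.0576.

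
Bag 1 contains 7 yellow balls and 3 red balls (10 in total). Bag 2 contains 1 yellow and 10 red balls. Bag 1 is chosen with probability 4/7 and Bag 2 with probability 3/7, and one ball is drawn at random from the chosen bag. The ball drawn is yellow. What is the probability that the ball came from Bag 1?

154/169

P(yellow | Bag 1) = 7/10; P(yellow | Bag 2) = 1/11.
P(yellow) = 4/7·7/10 + 3/7·1/11 = 169/385.
By Bayes' rule, P(Bag 1 | yellow) = 2/5 / 169/385 = 154/169 ≈ 0.9112.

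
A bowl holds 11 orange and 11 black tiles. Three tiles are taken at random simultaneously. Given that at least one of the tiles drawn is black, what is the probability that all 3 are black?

P(all 3 black) = C(11,3)/C(22,3) = 3/28; P(at least one black) = 1 − C(11,3)/C(22,3) = 25/28.
Since 'all 3 black' ⊆ 'at least one black', P(all 3 | at least one) = 3/28 / 25/28 = 3/25 ≈ 0.1200.

3/25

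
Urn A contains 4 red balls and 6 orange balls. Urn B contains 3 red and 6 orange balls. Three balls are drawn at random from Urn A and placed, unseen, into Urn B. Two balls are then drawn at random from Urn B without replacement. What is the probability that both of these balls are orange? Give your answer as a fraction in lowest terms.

Condition on how many of the transferred balls are orange (from Urn A: 6 orange of 10; then Urn B has 12 total).
  0 orange: C(6,0)C(4,3)/C(10,3) = 1/30; then P = C(6,2)/C(12,2) = 5/22
  1 orange: C(6,1)C(4,2)/C(10,3) = 3/10; then P = C(7,2)/C(12,2) = 7/22
  2 orange: C(6,2)C(4,1)/C(10,3) = 1/2; then P = C(8,2)/C(12,2) = 14/33
  3 orange: C(6,3)C(4,0)/C(10,3) = 1/6; then P = C(9,2)/C(12,2) = 6/11
P(both orange) = 67/165 ≈ 0.4061.

67/165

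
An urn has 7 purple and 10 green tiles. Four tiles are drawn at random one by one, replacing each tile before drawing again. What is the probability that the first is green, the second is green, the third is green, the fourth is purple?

7000/83521

Multiply the conditional probability of each draw in order, with replacement (the composition resets each draw).
P = (10/17) · (10/17) · (10/17) · (7/17) = 7000/83521 ≈ 0.0838.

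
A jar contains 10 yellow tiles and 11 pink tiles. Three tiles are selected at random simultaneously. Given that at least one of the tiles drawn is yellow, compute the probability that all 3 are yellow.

24/233

P(all 3 yellow) = C(10,3)/C(21,3) = 12/133; P(at least one yellow) = 1 − C(11,3)/C(21,3) = 233/266.
Since 'all 3 yellow' ⊆ 'at least one yellow', P(all 3 | at least one) = 12/133 / 233/266 = 24/233 ≈ 0.1030.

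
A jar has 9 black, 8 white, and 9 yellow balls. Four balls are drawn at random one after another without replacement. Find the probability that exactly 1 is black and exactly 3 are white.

252/7475

Unordered draws without replacement: count favorable combinations over C(26,4).
Favorable = C(9,1) · C(8,3) · C(9,0) = 504; total = C(26,4) = 14950.
P = 504/14950 = 252/7475 ≈ 0.0337.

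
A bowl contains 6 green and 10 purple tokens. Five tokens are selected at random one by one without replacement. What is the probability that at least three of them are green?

22/91

Sum the hypergeometric tail for j = 3,…,5 green tokens.
Favorable = C(6,3)·C(10,2) + C(6,4)·C(10,1) + C(6,5)·C(10,0) = 1056; total = C(16,5) = 4368.
P = 1056/4368 = 22/91 ≈ 0.2418.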